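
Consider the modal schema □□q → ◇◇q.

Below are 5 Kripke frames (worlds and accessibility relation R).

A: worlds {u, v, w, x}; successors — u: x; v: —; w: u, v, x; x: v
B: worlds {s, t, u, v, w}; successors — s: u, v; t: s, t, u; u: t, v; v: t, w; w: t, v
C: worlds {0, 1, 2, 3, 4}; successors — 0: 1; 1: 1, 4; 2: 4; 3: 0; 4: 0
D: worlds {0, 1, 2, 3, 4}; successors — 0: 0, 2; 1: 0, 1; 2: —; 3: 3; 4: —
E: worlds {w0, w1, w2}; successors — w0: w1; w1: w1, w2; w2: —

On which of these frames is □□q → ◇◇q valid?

Frame correspondent (Sahlqvist): ∀x ∃w (xR²w ∧ xR²w) — i.e. a generalized confluence (Geach) condition.
A: fails — at v but no t with vR²t and vR²t.
B: condition met.
C: condition met.
D: fails — at 2 but no w with 2R²w and 2R²w.
E: fails — at w2 but no w with w2R²w and w2R²w.

B, C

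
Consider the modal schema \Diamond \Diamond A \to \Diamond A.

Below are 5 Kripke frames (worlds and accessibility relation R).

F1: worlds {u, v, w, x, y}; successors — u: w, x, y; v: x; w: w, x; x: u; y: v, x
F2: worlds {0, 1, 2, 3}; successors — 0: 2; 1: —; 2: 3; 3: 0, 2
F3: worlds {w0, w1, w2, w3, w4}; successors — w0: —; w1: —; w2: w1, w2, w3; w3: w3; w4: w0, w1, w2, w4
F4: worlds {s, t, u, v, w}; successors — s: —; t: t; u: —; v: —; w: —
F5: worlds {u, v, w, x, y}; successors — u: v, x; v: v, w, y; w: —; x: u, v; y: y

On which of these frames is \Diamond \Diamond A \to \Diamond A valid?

This is the axiom for transitivity; its first-order frame correspondent is \forall x \forall y \forall z (Rxy \wedge Ryz \to Rxz).
F1: fails — Ryx and Rxu but not Ryu.
F2: fails — R23 and R32 but not R22.
F3: fails — Rw4w2 and Rw2w3 but not Rw4w3.
F4: condition met.
F5: fails — Ruv and Rvw but not Ruw.
Valid on: F4.

F4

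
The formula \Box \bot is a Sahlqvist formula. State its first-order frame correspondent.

□⊥ is valid iff no world has any successor (otherwise □⊥ fails at any world with one).
The converse is a direct semantic check.
Frame condition: \forall x \forall y \neg Rxy.

emptiness of R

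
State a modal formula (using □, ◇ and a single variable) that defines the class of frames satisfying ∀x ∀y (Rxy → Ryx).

The condition is symmetry. The B schema p → □◇p defines it.

p → □◇p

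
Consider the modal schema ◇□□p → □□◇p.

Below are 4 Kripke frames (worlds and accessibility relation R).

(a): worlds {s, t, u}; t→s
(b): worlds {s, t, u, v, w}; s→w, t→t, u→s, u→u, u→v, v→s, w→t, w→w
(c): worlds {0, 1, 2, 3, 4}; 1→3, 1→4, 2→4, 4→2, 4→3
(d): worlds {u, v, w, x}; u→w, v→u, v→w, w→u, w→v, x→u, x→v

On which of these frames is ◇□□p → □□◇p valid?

(a)

Frame correspondent (Sahlqvist): ∀x ∀y ∀z ((xRy ∧ xR²z) → ∃w (yR²w ∧ zRw)) — i.e. a generalized confluence (Geach) condition.
(a): ✓.
(b): fails — uRs, uR²u but no w* with sR²w* and uRw*.
(c): fails — 1R3, 1R²2 but no w with 3R²w and 2Rw.
(d): fails — vRu, vR²u but no t with uR²t and uRt.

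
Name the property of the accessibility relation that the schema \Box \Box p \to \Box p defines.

This is the C4 axiom.
Its frame correspondent is density — \forall x \forall y (Rxy \to \exists z (Rxz \wedge Rzy)).

Density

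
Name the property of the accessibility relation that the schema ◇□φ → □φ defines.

Replacing φ by ¬φ and contraposing gives the equivalent schema ◇φ → □◇φ.
Suppose ◇φ→□◇φ is valid. Take Rxy, Rxz and set V(φ)={y}. Then ◇φ at x, so □◇φ at x, so ◇φ at z, so some w with Rzw has φ; w=y, i.e. Rzy. By symmetry of the argument, Ryz.
The converse is a direct semantic check.
Frame condition: ∀x ∀y ∀z (Rxy ∧ Rxz → Ryz).

the Euclidean property: ∀x ∀y ∀z (Rxy ∧ Rxz → Ryz)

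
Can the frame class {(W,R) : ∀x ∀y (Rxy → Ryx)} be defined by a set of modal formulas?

Yes — defined by q → □◇q

This is a Sahlqvist condition; the B axiom q → □◇q defines it.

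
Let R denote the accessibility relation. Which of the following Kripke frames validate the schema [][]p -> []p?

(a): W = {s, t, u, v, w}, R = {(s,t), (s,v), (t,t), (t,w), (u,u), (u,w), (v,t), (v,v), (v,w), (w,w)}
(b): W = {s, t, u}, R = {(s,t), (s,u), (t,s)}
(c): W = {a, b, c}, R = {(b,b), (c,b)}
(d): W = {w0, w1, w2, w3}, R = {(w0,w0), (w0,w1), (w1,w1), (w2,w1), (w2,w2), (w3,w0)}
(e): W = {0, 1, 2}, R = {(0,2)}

Frame correspondent (Sahlqvist): forall x forall y (Rxy -> exists z (Rxz & Rzy)) — i.e. density.
(a): holds.
(b): fails — Rsu but no z with Rsz and Rzu.
(c): holds.
(d): holds.
(e): fails — R02 but no z with R0z and Rz2.

(a), (c), (d)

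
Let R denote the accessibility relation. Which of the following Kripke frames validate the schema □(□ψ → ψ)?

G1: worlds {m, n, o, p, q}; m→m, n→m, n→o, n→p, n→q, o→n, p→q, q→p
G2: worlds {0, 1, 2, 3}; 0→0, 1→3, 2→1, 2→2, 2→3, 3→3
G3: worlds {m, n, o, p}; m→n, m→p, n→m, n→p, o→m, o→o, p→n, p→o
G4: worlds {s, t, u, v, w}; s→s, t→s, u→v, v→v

Frame correspondent (Sahlqvist): ∀x ∀y (Rxy → Ryy) — i.e. shift-reflexivity.
G1: fails — Ron but not Rnn.
G2: fails — R21 but not R11.
G3: fails — Rom but not Rmm.
G4: ✓.
Valid on: G4.

G4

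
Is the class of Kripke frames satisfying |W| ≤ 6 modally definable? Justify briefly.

Not modally definable

Any modally definable frame class is closed under disjoint unions.
Any modal formula valid on each of 7 disjoint one-world frames is valid on their disjoint union (validity is preserved under disjoint unions). Each one-world frame has |W|=1≤6, but the union has |W|=7.
So no modal formula (or set of formulas) defines exactly the |W|≤6 frames.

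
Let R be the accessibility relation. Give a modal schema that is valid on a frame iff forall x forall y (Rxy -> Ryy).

□(□s → s)

The condition is shift-reflexivity. The T□ schema □(□s → s) defines it.
Suppose □(□s→s) is valid. Take Rxy and set V(s)={w : Ryw}. Then at y, □s holds; since □(□s→s) at x, □s→s at y, so s at y, i.e. Ryy.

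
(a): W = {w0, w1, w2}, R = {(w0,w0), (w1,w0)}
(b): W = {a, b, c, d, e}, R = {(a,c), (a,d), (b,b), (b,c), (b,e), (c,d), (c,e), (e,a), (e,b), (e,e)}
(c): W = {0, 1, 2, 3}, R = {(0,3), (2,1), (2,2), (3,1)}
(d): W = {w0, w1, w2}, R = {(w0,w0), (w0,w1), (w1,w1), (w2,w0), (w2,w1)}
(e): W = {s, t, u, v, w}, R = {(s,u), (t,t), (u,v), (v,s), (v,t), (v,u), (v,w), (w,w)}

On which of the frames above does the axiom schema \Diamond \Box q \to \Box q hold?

(a)

Frame correspondent (Sahlqvist): \forall x \forall y \forall z (Rxy \wedge Rxz \to Ryz) — i.e. the Euclidean property.
(a): holds.
(b): fails — Rac and Rac but not Rcc.
(c): fails — R03 and R03 but not R33.
(d): fails — Rw0w1 and Rw0w0 but not Rw1w0.
(e): fails — Rsu and Rsu but not Ruu.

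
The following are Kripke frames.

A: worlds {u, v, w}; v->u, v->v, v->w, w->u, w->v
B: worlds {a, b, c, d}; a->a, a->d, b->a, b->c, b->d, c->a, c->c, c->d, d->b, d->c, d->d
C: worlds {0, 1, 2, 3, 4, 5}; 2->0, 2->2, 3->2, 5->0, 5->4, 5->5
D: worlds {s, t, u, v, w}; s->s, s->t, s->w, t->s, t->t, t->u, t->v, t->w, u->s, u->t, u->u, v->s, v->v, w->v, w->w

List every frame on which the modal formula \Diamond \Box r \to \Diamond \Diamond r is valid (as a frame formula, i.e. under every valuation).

B, D

This is the axiom for a generalized confluence (Geach) condition; its first-order frame correspondent is \forall x \forall y (xRy \to \exists w (yRw \wedge x R^2 w)).
A: fails — vRu but no t with uRt and vR²t.
B: holds.
C: fails — 2R0 but no w with 0Rw and 2R²w.
D: holds.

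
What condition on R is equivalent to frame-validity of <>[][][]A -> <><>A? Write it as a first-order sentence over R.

forall x forall y (xRy -> exists w (y R^3 w & x R^2 w))

This is a Sahlqvist (Geach-type) schema ◇^1□^3A → □^0◇^2A.
Minimal-valuation argument: fix x; take any y with xR^1y and any z with xR^0z. Set V(A) to the set of worlds R-reachable from y in exactly 3 steps. Then □^3A holds at y, so the antecedent holds at x; validity forces ◇^2A at z, giving a w with zR^2w and yR^3w.
First-order correspondent: forall x forall y (xRy -> exists w (y R^3 w & x R^2 w)).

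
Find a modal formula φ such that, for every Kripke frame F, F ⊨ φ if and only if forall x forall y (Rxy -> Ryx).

This is symmetry; the standard corresponding axiom is B: p → □◇p.
Suppose p→□◇p is valid. Take Rxy and set V(p)={x}. Then p at x, so □◇p at x, so ◇p at y, so some z with Ryz has p; z=x, i.e. Ryx.

p → □◇p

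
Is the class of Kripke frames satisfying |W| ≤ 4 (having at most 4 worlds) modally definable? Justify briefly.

Not modally definable

Modal frame validity is preserved under disjoint unions.
Any modal formula valid on each of 5 disjoint one-world frames is valid on their disjoint union (validity is preserved under disjoint unions). Each one-world frame has |W|=1≤4, but the union has |W|=5.
Hence having at most 4 worlds is not modally definable.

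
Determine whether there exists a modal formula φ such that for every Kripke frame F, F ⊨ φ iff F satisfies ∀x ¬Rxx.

If a class were modally definable it would be closed under surjective bounded morphisms (Goldblatt–Thomason).
The 4-cycle (worlds w0,w1,w2,w3 with w0→w1→w2→w3→w0) is irreflexive, and the map sending every world to a single reflexive point • is a surjective bounded morphism (forth: every edge maps to (•,•); back: every world has a successor). So any modal formula valid on the 4-cycle is also valid on the reflexive point, which is not irreflexive.
So no modal formula (or set of formulas) defines exactly the irreflexive frames.

Not modally definable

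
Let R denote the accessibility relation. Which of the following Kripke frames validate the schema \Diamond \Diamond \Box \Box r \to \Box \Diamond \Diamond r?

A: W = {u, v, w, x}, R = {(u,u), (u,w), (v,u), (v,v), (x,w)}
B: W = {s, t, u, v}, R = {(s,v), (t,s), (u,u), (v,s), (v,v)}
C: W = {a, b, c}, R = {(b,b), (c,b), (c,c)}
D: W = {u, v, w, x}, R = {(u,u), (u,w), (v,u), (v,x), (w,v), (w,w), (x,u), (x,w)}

Frame correspondent (Sahlqvist): \forall x \forall y \forall z ((x R^2 y \wedge xRz) \to \exists w (y R^2 w \wedge z R^2 w)) — i.e. a generalized confluence (Geach) condition.
A: fails — uR²u, uRw but no t with uR²t and wR²t.
B: holds.
C: holds.
D: holds.

B, C, D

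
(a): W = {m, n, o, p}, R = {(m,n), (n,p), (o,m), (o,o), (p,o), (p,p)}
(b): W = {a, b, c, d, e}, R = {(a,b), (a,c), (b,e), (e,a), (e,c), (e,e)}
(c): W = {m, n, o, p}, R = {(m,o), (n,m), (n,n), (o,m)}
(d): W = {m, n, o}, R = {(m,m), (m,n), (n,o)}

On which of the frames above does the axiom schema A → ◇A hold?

The schema corresponds to a generalized confluence (Geach) condition: ∀x ∃w (x = w ∧ xRw).
(a): fails — at m but no w with m=w and mRw.
(b): fails — at a but no w with a=w and aRw.
(c): fails — at m but no w with m=w and mRw.
(d): fails — at n but no w with n=w and nRw.
Valid on no frame.

none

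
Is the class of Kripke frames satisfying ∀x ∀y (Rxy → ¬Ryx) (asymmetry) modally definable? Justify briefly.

Not modally definable

Modal frame validity is preserved under surjective bounded morphisms.
The 3-cycle (worlds a,b,c with a→b→c→a) is asymmetric. Mapping every world to a single reflexive point • is a surjective bounded morphism, and the reflexive point is not asymmetric (R•• but asymmetry requires ¬R••).
So no modal formula (or set of formulas) defines exactly the asymmetric frames.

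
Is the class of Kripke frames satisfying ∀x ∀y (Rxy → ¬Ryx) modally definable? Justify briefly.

Modal frame validity is preserved under surjective bounded morphisms.
The 3-cycle (worlds w0,w1,w2 with w0→w1→w2→w0) is asymmetric. Mapping every world to a single reflexive point • is a surjective bounded morphism, and the reflexive point is not asymmetric (R•• but asymmetry requires ¬R••).
Hence asymmetry is not modally definable.

Not definable by any modal formula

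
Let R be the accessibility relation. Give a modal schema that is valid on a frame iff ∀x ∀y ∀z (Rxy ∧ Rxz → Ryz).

◇ψ → □◇ψ

This is the Euclidean property; the standard corresponding axiom is 5: ◇ψ → □◇ψ.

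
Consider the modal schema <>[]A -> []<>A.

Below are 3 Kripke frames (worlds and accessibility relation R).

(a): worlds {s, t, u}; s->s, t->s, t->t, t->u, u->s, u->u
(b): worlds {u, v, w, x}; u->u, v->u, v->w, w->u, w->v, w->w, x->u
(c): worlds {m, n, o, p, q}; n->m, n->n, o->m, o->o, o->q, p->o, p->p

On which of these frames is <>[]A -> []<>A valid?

(a), (b)

Frame correspondent (Sahlqvist): forall x forall y forall z (Rxy & Rxz -> exists w (Ryw & Rzw)) — i.e. convergence.
(a): condition met.
(b): condition met.
(c): fails — Rnn and Rnm but n and m have no common successor.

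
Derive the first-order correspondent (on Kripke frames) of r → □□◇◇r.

This is a Sahlqvist (Geach-type) schema ◇^0□^0r → □^2◇^2r.
Minimal-valuation argument: fix x; take any y with xR^0y and any z with xR^2z. Set V(r) to the set of worlds R-reachable from y in exactly 0 steps. Then □^0r holds at y, so the antecedent holds at x; validity forces ◇^2r at z, giving a w with zR^2w and yR^0w.
First-order correspondent: ∀x ∀z (xR²z → ∃w (x = w ∧ zR²w)).

∀x ∀z (xR²z → ∃w (x = w ∧ zR²w))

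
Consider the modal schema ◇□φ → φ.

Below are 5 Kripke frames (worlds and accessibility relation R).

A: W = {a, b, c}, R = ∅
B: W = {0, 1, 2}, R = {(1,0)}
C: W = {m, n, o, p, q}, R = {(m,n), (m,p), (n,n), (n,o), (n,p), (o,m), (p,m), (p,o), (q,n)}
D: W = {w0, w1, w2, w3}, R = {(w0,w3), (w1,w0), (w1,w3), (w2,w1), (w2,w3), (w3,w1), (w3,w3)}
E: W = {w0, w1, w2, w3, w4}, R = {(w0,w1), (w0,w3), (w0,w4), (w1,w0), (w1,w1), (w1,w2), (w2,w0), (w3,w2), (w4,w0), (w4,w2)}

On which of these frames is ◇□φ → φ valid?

The schema corresponds to symmetry: ∀x ∀y (Rxy → Ryx).
A: holds.
B: fails — R10 but not R01.
C: fails — Rom but not Rmo.
D: fails — Rw1w0 but not Rw0w1.
E: fails — Rw1w2 but not Rw2w1.
Valid on: A.

A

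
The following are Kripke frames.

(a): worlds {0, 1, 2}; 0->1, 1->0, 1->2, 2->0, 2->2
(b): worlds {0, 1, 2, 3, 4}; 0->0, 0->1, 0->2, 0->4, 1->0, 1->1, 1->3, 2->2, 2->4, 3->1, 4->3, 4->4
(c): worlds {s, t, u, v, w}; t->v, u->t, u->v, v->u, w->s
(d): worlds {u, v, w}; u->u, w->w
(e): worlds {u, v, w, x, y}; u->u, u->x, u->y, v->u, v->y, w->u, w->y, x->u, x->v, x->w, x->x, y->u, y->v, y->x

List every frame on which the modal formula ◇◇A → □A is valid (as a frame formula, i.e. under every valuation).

Frame correspondent (Sahlqvist): ∀x ∀y ∀z ((xR²y ∧ xRz) → ∃w (y = w ∧ z = w)) — i.e. a generalized confluence (Geach) condition.
(a): fails — 0R²0, 0R1 but 0 ≠ 1.
(b): fails — 0R²0, 0R1 but 0 ≠ 1.
(c): fails — tR²u, tRv but u ≠ v.
(d): ✓.
(e): fails — uR²u, uRx but u ≠ x.

(d)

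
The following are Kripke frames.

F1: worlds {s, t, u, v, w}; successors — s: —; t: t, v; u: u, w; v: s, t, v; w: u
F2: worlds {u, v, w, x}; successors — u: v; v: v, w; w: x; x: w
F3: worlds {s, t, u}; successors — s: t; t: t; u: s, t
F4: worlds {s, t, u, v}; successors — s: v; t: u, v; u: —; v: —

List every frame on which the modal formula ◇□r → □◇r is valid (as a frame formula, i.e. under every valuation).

The schema corresponds to convergence: ∀x ∀y ∀z (Rxy ∧ Rxz → ∃w (Ryw ∧ Rzw)).
F1: fails — Rvv and Rvs but v and s have no common successor.
F2: fails — Rvv and Rvw but v and w have no common successor.
F3: condition met.
F4: fails — Rsv and Rsv but v and v have no common successor.

F3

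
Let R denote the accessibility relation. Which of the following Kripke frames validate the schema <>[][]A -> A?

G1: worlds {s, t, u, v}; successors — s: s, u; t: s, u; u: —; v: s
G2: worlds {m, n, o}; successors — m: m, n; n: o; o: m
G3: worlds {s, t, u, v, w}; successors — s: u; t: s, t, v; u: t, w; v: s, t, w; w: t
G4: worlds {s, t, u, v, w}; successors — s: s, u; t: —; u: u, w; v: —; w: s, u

G2, G4

This is the axiom for a generalized confluence (Geach) condition; its first-order frame correspondent is forall x forall y (xRy -> exists w (y R^2 w & x = w)).
G1: fails — sRu but no w with uR²w and s=w.
G2: satisfies the condition.
G3: fails — uRw but no w* with wR²w* and u=w*.
G4: satisfies the condition.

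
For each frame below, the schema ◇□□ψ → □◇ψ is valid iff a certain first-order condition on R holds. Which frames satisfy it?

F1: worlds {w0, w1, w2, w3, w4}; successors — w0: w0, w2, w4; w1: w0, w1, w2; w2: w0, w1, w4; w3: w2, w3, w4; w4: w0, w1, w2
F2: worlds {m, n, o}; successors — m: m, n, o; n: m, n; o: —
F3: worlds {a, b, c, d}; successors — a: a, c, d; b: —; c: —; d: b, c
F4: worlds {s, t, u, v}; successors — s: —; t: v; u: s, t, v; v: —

The schema corresponds to a generalized confluence (Geach) condition: ∀x ∀y ∀z ((xRy ∧ xRz) → ∃w (yR²w ∧ zRw)).
F1: condition met.
F2: fails — mRm, mRo but no w with mR²w and oRw.
F3: fails — aRa, aRc but no w with aR²w and cRw.
F4: fails — tRv, tRv but no w with vR²w and vRw.

F1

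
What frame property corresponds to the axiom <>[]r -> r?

This is a form of the B axiom.
Its frame correspondent is symmetry — forall x forall y (Rxy -> Ryx).

symmetry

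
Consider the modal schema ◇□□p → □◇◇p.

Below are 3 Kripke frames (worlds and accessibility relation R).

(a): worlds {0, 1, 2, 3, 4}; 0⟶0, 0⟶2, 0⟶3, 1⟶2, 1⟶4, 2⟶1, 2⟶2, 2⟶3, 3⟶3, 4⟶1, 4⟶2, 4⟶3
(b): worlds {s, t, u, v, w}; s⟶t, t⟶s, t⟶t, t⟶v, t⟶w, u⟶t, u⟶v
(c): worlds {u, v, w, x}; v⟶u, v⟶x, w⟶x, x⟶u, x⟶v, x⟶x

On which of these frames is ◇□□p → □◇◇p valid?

(a)

This is the axiom for a generalized confluence (Geach) condition; its first-order frame correspondent is ∀x ∀y ∀z ((xRy ∧ xRz) → ∃w (yR²w ∧ zR²w)).
(a): satisfies the condition.
(b): fails — tRs, tRv but no w* with sR²w* and vR²w*.
(c): fails — vRu, vRu but no t with uR²t and uR²t.
Valid on: (a).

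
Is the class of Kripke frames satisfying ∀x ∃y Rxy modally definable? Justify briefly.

Yes — defined by □q → ◇q

Yes: it is seriality, defined by the D schema □q → ◇q.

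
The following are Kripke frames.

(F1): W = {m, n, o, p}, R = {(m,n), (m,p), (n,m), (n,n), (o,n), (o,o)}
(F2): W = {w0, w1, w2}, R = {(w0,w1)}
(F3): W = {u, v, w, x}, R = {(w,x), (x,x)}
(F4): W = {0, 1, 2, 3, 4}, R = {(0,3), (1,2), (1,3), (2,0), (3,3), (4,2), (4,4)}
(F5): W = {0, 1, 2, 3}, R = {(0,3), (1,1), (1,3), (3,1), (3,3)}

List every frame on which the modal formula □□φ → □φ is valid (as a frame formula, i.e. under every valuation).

This is the axiom for density; its first-order frame correspondent is ∀x ∀y (Rxy → ∃z (Rxz ∧ Rzy)).
(F1): fails — Rmp but no z with Rmz and Rzp.
(F2): fails — Rw0w1 but no z with Rw0z and Rzw1.
(F3): satisfies the condition.
(F4): fails — R12 but no z with R1z and Rz2.
(F5): satisfies the condition.
Valid on: (F3), (F5).

(F3), (F5)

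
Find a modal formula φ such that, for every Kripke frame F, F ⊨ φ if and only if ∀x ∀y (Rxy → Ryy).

The condition is shift-reflexivity. The T□ schema □(□p → p) defines it.
Suppose □(□p→p) is valid. Take Rxy and set V(p)={w : Ryw}. Then at y, □p holds; since □(□p→p) at x, □p→p at y, so p at y, i.e. Ryy.

□(□p → p)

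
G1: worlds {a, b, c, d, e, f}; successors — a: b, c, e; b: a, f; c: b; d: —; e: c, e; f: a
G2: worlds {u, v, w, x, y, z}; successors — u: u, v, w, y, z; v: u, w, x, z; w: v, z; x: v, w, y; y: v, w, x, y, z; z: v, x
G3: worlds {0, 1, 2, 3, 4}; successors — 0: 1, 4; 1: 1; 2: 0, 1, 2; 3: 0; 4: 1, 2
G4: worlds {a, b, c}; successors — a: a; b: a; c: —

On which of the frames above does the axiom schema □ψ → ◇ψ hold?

G2, G3

This is the axiom for seriality; its first-order frame correspondent is ∀x ∃y Rxy.
G1: fails — world d has no successor.
G2: satisfies the condition.
G3: satisfies the condition.
G4: fails — world c has no successor.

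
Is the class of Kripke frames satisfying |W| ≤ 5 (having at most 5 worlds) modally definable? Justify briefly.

No

Any modally definable frame class is closed under disjoint unions.
Any modal formula valid on each of 6 disjoint one-world frames is valid on their disjoint union (validity is preserved under disjoint unions). Each one-world frame has |W|=1≤5, but the union has |W|=6.
So no modal formula (or set of formulas) defines exactly the |W|≤5 frames.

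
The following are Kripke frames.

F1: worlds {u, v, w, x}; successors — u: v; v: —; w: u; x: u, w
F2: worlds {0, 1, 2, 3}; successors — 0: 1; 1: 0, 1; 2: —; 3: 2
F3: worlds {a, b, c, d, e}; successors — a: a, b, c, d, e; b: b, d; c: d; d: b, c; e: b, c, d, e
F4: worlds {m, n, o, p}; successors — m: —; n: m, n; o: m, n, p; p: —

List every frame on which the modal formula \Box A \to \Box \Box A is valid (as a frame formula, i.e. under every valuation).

F4

This is the axiom for transitivity; its first-order frame correspondent is \forall x \forall y \forall z (Rxy \wedge Ryz \to Rxz).
F1: fails — Rxu and Ruv but not Rxv.
F2: fails — R01 and R10 but not R00.
F3: fails — Rcd and Rdc but not Rcc.
F4: satisfies the condition.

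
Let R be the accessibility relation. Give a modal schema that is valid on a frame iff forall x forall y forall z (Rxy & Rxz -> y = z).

◇r → □r

A defining formula is ◇r → □r (the CD axiom).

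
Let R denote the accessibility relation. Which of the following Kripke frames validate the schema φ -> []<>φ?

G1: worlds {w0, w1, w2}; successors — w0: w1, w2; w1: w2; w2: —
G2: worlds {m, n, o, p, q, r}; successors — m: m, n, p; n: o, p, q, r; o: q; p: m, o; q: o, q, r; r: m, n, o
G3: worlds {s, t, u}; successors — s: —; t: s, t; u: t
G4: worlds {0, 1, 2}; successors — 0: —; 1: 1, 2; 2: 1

This is the axiom for symmetry; its first-order frame correspondent is forall x forall y (Rxy -> Ryx).
G1: fails — Rw1w2 but not Rw2w1.
G2: fails — Rno but not Ron.
G3: fails — Rts but not Rst.
G4: condition met.

G4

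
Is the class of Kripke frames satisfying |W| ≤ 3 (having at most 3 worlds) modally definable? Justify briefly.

Any modally definable frame class is closed under disjoint unions.
Any modal formula valid on each of 4 disjoint one-world frames is valid on their disjoint union (validity is preserved under disjoint unions). Each one-world frame has |W|=1≤3, but the union has |W|=4.
So the class is not modally definable.

Not modally definable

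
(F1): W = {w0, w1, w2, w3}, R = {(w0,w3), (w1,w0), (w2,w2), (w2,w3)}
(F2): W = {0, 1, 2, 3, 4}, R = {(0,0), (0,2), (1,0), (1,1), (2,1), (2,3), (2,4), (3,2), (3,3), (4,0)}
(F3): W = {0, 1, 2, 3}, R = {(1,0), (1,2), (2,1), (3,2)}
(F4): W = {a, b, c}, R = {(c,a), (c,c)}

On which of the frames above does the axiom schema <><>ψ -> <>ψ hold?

This is the axiom for transitivity; its first-order frame correspondent is forall x forall y forall z (Rxy & Ryz -> Rxz).
(F1): fails — Rw1w0 and Rw0w3 but not Rw1w3.
(F2): fails — R10 and R02 but not R12.
(F3): fails — R12 and R21 but not R11.
(F4): ✓.

(F4)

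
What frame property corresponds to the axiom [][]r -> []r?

This schema is the C4 axiom.
Its frame correspondent is density — forall x forall y (Rxy -> exists z (Rxz & Rzy)).

density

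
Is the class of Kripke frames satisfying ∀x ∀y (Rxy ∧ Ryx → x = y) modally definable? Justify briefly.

Not modally definable

Modal frame validity is preserved under surjective bounded morphisms.
The 8-cycle (worlds s,t,u,v,w,x,y,z with s→t→u→v→w→x→y→z→s) is antisymmetric. Sending even-indexed worlds to • and odd-indexed worlds to ∘ is a surjective bounded morphism onto the two-world frame with •↔∘, which is not antisymmetric.
So the class is not modally definable.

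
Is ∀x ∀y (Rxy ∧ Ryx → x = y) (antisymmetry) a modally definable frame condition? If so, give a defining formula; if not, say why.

Not modally definable

Any modally definable frame class is closed under surjective bounded morphisms.
The 6-cycle (worlds s,t,u,v,w,x with s→t→u→v→w→x→s) is antisymmetric. Sending even-indexed worlds to a and odd-indexed worlds to b is a surjective bounded morphism onto the two-world frame with a↔b, which is not antisymmetric.
So the class is not modally definable.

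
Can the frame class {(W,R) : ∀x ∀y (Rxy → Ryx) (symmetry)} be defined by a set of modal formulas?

Yes, by p → □◇p

Yes: it is symmetry, defined by the B schema p → □◇p.
Suppose p→□◇p is valid. Take Rxy and set V(p)={x}. Then p at x, so □◇p at x, so ◇p at y, so some z with Ryz has p; z=x, i.e. Ryx.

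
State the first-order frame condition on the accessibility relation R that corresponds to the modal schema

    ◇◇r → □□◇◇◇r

∀x ∀y ∀z ((xR²y ∧ xR²z) → ∃w (y = w ∧ zR³w))

This is a Sahlqvist (Geach-type) schema ◇^2□^0r → □^2◇^3r.
First-order correspondent: ∀x ∀y ∀z ((xR²y ∧ xR²z) → ∃w (y = w ∧ zR³w)).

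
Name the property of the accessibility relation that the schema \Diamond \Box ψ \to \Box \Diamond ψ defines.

This is the .2 axiom.
Its frame correspondent is convergence — \forall x \forall y \forall z (Rxy \wedge Rxz \to \exists w (Ryw \wedge Rzw)).

Convergence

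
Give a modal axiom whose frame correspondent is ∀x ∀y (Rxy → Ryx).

p → □◇p

The condition is symmetry. The B schema p → □◇p defines it.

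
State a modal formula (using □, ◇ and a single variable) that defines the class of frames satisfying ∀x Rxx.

This is reflexivity; the standard corresponding axiom is T: □q → q.
Suppose □q→q is valid. At any x set V(q)={w : Rxw}. Then □q holds at x, so q holds at x, i.e. Rxx.

□q → q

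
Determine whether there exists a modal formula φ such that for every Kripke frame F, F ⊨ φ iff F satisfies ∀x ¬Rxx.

Not definable by any modal formula

Any modally definable frame class is closed under surjective bounded morphisms.
The 5-cycle (worlds a,b,c,d,e with a→b→c→d→e→a) is irreflexive, and the map sending every world to a single reflexive point • is a surjective bounded morphism (forth: every edge maps to (•,•); back: every world has a successor). So any modal formula valid on the 5-cycle is also valid on the reflexive point, which is not irreflexive.
So no modal formula (or set of formulas) defines exactly the irreflexive frames.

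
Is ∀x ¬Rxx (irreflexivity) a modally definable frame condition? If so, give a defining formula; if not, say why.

Not modally definable

Modal frame validity is preserved under surjective bounded morphisms.
The 3-cycle (worlds w0,w1,w2 with w0→w1→w2→w0) is irreflexive, and the map sending every world to a single reflexive point • is a surjective bounded morphism (forth: every edge maps to (•,•); back: every world has a successor). So any modal formula valid on the 3-cycle is also valid on the reflexive point, which is not irreflexive.
So the class is not modally definable.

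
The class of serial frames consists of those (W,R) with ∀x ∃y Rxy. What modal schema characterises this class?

□r → ◇r

The condition is seriality. The D schema □r → ◇r defines it.
Suppose □r→◇r is valid. At any x set V(r)=W. Then □r at x, so ◇r at x, so x has a successor.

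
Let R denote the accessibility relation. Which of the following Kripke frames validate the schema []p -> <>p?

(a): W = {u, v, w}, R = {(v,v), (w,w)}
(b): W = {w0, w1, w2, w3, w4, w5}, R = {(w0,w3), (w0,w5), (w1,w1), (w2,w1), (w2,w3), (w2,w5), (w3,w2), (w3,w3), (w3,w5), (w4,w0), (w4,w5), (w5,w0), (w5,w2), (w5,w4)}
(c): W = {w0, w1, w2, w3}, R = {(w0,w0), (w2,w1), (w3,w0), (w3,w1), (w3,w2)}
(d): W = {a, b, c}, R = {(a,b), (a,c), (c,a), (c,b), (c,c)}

(b)

This is the axiom for seriality; its first-order frame correspondent is forall x exists y Rxy.
(a): fails — world u has no successor.
(b): satisfies the condition.
(c): fails — world w1 has no successor.
(d): fails — world b has no successor.
Valid on: (b).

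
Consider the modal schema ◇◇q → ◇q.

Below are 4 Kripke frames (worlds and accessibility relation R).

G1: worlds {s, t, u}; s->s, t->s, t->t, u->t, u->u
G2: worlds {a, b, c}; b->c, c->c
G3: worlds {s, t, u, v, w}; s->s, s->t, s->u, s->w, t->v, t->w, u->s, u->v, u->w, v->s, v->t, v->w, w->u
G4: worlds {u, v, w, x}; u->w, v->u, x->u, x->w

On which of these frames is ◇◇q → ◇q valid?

G2

The schema corresponds to transitivity: ∀x ∀y ∀z (Rxy ∧ Ryz → Rxz).
G1: fails — Rut and Rts but not Rus.
G2: condition met.
G3: fails — Ruv and Rvt but not Rut.
G4: fails — Rvu and Ruw but not Rvw.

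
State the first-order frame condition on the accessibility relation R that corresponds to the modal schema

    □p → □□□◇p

∀x ∀z (xR³z → ∃w (xRw ∧ zRw))

This is a Sahlqvist (Geach-type) schema ◇^0□^1p → □^3◇^1p.
Minimal-valuation argument: fix x; take any y with xR^0y and any z with xR^3z. Set V(p) to the set of worlds R-reachable from y in exactly 1 step. Then □^1p holds at y, so the antecedent holds at x; validity forces ◇^1p at z, giving a w with zR^1w and yR^1w.
First-order correspondent: ∀x ∀z (xR³z → ∃w (xRw ∧ zRw)).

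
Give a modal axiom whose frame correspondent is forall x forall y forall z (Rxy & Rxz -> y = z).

◇ψ → □ψ

This is partial functionality; the standard corresponding axiom is CD: ◇ψ → □ψ.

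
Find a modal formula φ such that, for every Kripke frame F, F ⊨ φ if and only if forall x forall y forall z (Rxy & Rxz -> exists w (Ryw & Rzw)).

◇□q → □◇q

A defining formula is ◇□q → □◇q (the .2 axiom).
Suppose ◇□q→□◇q is valid. Take Rxy, Rxz and set V(q)={w : Ryw}. Then □q at y so ◇□q at x, so □◇q at x, so ◇q at z, giving w with Rzw and Ryw.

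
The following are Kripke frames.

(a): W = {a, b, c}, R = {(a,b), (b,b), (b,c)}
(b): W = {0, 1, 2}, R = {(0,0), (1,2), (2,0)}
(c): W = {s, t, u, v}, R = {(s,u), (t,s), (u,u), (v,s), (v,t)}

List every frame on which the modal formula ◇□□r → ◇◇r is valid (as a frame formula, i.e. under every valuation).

The schema corresponds to a generalized confluence (Geach) condition: ∀x ∀y (xRy → ∃w (yR²w ∧ xR²w)).
(a): fails — bRc but no w with cR²w and bR²w.
(b): holds.
(c): holds.
Valid on: (b), (c).

(b), (c)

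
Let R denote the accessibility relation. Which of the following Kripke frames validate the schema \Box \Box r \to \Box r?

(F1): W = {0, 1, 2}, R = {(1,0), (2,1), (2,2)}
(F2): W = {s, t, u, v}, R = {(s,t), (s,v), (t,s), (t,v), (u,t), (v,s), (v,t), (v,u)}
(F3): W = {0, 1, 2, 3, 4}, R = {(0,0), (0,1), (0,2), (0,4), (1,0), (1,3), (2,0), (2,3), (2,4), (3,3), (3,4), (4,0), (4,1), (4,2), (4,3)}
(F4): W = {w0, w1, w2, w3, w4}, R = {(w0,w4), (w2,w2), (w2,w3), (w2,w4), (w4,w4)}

(F3), (F4)

The schema corresponds to density: \forall x \forall y (Rxy \to \exists z (Rxz \wedge Rzy)).
(F1): fails — R10 but no z with R1z and Rz0.
(F2): fails — Rut but no z with Ruz and Rzt.
(F3): condition met.
(F4): condition met.
Valid on: (F3), (F4).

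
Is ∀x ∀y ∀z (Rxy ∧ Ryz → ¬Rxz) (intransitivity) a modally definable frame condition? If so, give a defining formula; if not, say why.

Not modally definable

Any modally definable frame class is closed under surjective bounded morphisms.
The 7-cycle (worlds w0,w1,w2,w3,w4,w5,w6 with w0→w1→w2→w3→w4→w5→w6→w0) is intransitive. Mapping every world to a single reflexive point • is a surjective bounded morphism; the reflexive point is not intransitive (R••∧R•• but R••).
So the class is not modally definable.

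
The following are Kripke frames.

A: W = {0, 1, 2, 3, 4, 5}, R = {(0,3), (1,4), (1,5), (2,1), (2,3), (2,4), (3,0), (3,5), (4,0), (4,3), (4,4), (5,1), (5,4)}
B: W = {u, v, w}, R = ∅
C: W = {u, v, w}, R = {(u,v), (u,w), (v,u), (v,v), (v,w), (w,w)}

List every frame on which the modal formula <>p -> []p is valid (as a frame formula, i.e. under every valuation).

The schema corresponds to partial functionality: forall x forall y forall z (Rxy & Rxz -> y = z).
A: fails — 1 sees both 4 and 5.
B: ✓.
C: fails — u sees both v and w.
Valid on: B.

B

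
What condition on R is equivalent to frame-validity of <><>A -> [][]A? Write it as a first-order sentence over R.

forall x forall y forall z ((x R^2 y & x R^2 z) -> exists w (y = w & z = w))

This is a Sahlqvist (Geach-type) schema ◇^2□^0A → □^2◇^0A.
Minimal-valuation argument: fix x; take any y with xR^2y and any z with xR^2z. Set V(A) to the set of worlds R-reachable from y in exactly 0 steps. Then □^0A holds at y, so the antecedent holds at x; validity forces ◇^0A at z, giving a w with zR^0w and yR^0w.
First-order correspondent: forall x forall y forall z ((x R^2 y & x R^2 z) -> exists w (y = w & z = w)).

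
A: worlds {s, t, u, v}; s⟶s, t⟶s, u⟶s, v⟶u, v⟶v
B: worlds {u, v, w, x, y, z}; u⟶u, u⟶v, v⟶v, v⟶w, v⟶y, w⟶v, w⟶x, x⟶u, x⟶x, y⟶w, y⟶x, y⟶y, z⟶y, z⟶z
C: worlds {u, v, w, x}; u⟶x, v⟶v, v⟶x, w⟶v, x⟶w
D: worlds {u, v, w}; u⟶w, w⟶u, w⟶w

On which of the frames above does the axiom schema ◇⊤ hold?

The schema corresponds to seriality: ∀x ∃y Rxy.
A: holds.
B: holds.
C: holds.
D: fails — world v has no successor.

A, B, C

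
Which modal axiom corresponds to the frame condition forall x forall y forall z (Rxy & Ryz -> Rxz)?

This is transitivity; the standard corresponding axiom is 4: □ψ → □□ψ.
Suppose □ψ→□□ψ is valid. Take Rxy, Ryz and set V(ψ)={w : Rxw}. Then □ψ at x, so □□ψ at x, so □ψ at y, so ψ at z, i.e. Rxz.

□ψ → □□ψ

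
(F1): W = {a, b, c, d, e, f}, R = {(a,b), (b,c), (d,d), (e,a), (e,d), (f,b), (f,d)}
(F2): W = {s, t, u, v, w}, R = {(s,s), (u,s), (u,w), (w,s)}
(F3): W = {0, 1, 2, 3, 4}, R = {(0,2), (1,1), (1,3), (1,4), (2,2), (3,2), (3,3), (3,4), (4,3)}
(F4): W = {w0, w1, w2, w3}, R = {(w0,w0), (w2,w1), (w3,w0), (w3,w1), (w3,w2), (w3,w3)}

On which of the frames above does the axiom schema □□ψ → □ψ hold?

(F3)

This is the axiom for density; its first-order frame correspondent is ∀x ∀y (Rxy → ∃z (Rxz ∧ Rzy)).
(F1): fails — Rbc but no z with Rbz and Rzc.
(F2): fails — Ruw but no z with Ruz and Rzw.
(F3): ✓.
(F4): fails — Rw2w1 but no z with Rw2z and Rzw1.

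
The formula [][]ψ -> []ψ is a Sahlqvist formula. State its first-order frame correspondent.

density: forall x forall y (Rxy -> exists z (Rxz & Rzy))

Suppose □□ψ→□ψ is valid. Take Rxy and set V(ψ)={w : xR²w}. Then □□ψ at x, so □ψ at x, so ψ at y, i.e. ∃z(Rxz∧Rzy).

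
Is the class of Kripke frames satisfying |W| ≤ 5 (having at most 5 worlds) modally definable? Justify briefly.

Not definable by any modal formula

Any modally definable frame class is closed under disjoint unions.
Any modal formula valid on each of 6 disjoint one-world frames is valid on their disjoint union (validity is preserved under disjoint unions). Each one-world frame has |W|=1≤5, but the union has |W|=6.
So the class is not modally definable.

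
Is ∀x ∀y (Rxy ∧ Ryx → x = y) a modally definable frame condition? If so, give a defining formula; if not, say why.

No

Any modally definable frame class is closed under surjective bounded morphisms.
The 8-cycle (worlds s,t,u,v,w,x,y,z with s→t→u→v→w→x→y→z→s) is antisymmetric. Sending even-indexed worlds to a and odd-indexed worlds to b is a surjective bounded morphism onto the two-world frame with a↔b, which is not antisymmetric.
So the class is not modally definable.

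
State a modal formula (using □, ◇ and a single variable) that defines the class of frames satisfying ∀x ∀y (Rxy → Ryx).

r → □◇r

This is symmetry; the standard corresponding axiom is B: r → □◇r.
Suppose r→□◇r is valid. Take Rxy and set V(r)={x}. Then r at x, so □◇r at x, so ◇r at y, so some z with Ryz has r; z=x, i.e. Ryx.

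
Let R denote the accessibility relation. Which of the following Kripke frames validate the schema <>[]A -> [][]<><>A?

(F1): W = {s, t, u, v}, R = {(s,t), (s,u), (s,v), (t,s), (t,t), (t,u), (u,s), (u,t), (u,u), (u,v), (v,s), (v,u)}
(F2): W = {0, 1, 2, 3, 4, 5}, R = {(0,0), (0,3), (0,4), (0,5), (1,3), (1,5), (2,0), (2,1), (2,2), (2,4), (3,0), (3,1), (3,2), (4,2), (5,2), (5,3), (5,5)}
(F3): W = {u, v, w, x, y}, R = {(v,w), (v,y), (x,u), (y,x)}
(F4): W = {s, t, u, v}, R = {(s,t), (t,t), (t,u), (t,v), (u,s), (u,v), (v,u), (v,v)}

(F1)

This is the axiom for a generalized confluence (Geach) condition; its first-order frame correspondent is forall x forall y forall z ((xRy & x R^2 z) -> exists w (yRw & z R^2 w)).
(F1): holds.
(F2): fails — 2R1, 2R²4 but no w with 1Rw and 4R²w.
(F3): fails — vRw, vR²x but no t with wRt and xR²t.
(F4): fails — uRs, uR²v but no w with sRw and vR²w.
Valid on: (F1).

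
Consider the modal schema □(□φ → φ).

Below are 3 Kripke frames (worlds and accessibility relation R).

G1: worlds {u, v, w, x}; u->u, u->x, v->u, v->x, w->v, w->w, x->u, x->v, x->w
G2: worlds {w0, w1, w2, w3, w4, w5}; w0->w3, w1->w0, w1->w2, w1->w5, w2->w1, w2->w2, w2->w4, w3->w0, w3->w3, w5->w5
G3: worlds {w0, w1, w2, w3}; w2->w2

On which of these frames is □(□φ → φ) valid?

This is the axiom for shift-reflexivity; its first-order frame correspondent is ∀x ∀y (Rxy → Ryy).
G1: fails — Rvx but not Rxx.
G2: fails — Rw1w0 but not Rw0w0.
G3: holds.

G3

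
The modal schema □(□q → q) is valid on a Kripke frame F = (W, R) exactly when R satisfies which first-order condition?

Shift-reflexivity

Suppose □(□q→q) is valid. Take Rxy and set V(q)={w : Ryw}. Then at y, □q holds; since □(□q→q) at x, □q→q at y, so q at y, i.e. Ryy.
Conversely, on a frame with shift-reflexivity the schema holds at every world under every valuation.
Frame condition: ∀x ∀y (Rxy → Ryy).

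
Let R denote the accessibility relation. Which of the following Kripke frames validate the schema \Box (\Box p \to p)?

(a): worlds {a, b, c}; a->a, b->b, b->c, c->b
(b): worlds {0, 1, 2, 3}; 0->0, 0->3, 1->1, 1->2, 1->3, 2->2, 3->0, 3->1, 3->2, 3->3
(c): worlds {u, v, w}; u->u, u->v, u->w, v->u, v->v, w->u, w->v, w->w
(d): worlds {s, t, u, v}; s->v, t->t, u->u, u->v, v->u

(b), (c)

Frame correspondent (Sahlqvist): \forall x \forall y (Rxy \to Ryy) — i.e. shift-reflexivity.
(a): fails — Rbc but not Rcc.
(b): ✓.
(c): ✓.
(d): fails — Ruv but not Rvv.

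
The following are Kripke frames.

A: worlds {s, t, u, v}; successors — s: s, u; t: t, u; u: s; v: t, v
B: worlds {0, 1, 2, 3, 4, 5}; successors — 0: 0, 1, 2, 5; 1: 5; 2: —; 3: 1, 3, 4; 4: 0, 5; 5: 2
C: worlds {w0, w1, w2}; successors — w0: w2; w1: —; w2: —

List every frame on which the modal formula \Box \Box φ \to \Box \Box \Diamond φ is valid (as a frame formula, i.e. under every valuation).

C

This is the axiom for a generalized confluence (Geach) condition; its first-order frame correspondent is \forall x \forall z (x R^2 z \to \exists w (x R^2 w \wedge zRw)).
A: fails — vR²u but no w with vR²w and uRw.
B: fails — 0R²2 but no w with 0R²w and 2Rw.
C: satisfies the condition.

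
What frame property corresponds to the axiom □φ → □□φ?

Suppose □φ→□□φ is valid. Take Rxy, Ryz and set V(φ)={w : Rxw}. Then □φ at x, so □□φ at x, so □φ at y, so φ at z, i.e. Rxz.

transitivity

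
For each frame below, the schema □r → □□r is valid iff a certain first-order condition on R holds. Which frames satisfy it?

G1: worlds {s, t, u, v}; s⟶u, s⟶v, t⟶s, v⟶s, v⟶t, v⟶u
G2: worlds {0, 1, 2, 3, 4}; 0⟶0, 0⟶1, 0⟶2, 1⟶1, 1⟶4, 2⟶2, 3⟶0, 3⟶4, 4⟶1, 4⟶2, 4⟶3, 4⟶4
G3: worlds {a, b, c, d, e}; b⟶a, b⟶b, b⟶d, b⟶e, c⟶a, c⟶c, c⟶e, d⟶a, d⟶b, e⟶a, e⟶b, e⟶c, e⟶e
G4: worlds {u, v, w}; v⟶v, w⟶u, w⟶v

G4

Frame correspondent (Sahlqvist): ∀x ∀y ∀z (Rxy ∧ Ryz → Rxz) — i.e. transitivity.
G1: fails — Rvs and Rsv but not Rvv.
G2: fails — R34 and R43 but not R33.
G3: fails — Reb and Rbd but not Red.
G4: satisfies the condition.
Valid on: G4.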